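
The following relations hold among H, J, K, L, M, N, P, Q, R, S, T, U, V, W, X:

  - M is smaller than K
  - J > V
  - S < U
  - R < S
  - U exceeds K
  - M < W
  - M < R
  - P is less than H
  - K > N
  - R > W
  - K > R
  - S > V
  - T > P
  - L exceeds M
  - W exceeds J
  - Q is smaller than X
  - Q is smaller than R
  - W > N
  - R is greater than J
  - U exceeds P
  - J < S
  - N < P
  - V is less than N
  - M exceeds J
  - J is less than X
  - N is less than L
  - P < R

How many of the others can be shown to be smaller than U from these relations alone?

From U the given relations immediately reach P, S, K.
From those, V, J, N, M, R — 8 in total.
From those, Q, W — 10 in total.
No other element is forced below U by the given relations, so the count is 10.

10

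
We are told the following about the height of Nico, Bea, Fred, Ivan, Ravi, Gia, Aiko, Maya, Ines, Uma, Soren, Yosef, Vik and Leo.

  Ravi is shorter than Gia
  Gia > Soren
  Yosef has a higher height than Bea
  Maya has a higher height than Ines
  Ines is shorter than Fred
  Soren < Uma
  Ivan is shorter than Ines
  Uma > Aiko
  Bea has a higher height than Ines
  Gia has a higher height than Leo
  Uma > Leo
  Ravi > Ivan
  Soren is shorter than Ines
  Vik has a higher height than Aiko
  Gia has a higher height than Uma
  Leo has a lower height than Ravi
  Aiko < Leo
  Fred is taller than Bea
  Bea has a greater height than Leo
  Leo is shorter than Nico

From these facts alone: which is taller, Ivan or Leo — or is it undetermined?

Following every chain through Leo: above Leo we get Uma, Nico, Bea, Yosef, Ravi, Fred, Gia; below Leo we get Aiko.
Ivan is not reached, and no chain runs the other way from Ivan to Leo.
So the given relations leave the order of Leo and Ivan undetermined.

undetermined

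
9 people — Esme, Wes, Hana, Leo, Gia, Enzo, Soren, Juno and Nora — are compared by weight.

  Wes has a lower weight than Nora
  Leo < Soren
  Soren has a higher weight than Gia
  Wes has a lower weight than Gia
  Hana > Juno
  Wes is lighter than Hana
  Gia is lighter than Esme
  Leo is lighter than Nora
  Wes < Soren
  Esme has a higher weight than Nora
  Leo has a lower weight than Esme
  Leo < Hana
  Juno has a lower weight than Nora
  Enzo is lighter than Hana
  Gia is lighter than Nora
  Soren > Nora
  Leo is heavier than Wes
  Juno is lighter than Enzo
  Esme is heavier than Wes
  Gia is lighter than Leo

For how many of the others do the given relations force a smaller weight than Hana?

5

The elements the relations force below Hana are Wes, Juno, Enzo, Gia, Leo — no chain reaches any other.
That is 5.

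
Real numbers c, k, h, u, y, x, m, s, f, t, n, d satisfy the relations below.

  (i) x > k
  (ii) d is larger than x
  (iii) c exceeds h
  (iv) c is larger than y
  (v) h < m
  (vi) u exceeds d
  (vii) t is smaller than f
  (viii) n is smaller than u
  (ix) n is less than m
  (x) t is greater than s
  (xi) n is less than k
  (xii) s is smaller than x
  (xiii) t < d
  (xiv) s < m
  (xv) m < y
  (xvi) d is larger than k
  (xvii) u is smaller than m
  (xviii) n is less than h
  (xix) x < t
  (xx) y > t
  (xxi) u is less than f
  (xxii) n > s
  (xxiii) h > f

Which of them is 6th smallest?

The consecutive relations fix a unique order: s < n < k < x < t < d < u < f < h < m < y < c.
Counting 6 from the smallest end gives d.

d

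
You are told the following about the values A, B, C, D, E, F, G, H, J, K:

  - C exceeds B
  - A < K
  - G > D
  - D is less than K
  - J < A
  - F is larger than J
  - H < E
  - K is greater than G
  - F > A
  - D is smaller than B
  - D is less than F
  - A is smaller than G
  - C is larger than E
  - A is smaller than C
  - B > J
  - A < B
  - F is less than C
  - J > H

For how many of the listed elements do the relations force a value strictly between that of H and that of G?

The relations place H below G. An element lies strictly between them when it is forced above H and also forced below G.
Above H: {J, A, B, E, F, C, K}. Below G: {J, D, A}.
Intersection: {J, A} — 2.

2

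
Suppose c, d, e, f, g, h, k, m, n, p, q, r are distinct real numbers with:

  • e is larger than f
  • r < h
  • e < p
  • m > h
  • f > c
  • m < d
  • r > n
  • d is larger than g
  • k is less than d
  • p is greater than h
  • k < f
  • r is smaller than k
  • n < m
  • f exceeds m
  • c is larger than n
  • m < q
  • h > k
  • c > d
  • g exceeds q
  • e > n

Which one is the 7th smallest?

g

Piecing the relations together gives one ordering: n < r < k < h < m < q < g < d < c < f < e < p.
The 7th smallest is g.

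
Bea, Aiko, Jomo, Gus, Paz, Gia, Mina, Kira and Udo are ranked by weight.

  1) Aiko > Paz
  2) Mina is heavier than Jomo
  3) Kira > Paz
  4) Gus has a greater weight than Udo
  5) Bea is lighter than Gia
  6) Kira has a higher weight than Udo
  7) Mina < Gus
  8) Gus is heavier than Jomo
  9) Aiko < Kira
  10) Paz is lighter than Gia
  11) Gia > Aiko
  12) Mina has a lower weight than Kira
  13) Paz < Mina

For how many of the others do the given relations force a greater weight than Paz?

5

Directly above Paz: Aiko, Mina, Gia, Kira.
One step further: Gus (5 so far).
Nothing else is reachable above Paz; 5 in all.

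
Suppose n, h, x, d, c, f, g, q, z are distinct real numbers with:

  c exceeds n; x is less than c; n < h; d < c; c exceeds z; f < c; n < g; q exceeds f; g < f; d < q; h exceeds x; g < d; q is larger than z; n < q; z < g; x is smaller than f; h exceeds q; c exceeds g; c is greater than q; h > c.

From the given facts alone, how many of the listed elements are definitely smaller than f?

4

The elements the relations force below f are z, n, g, x — no chain reaches any other.
That is 4.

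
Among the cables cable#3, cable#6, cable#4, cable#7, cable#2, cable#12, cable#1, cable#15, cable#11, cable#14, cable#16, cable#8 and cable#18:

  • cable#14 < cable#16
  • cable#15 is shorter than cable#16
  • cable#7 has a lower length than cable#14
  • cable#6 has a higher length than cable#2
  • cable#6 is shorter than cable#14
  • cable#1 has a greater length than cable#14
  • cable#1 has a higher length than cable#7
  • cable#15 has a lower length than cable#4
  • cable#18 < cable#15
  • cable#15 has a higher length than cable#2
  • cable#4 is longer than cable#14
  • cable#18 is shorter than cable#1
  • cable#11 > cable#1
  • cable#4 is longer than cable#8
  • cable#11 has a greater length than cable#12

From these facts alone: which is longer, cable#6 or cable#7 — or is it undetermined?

undetermined

Following every chain through cable#7: above cable#7 we get cable#14, cable#1, cable#4, cable#11, cable#16.
cable#6 is not reached, and no chain runs the other way from cable#6 to cable#7.
So the given relations leave the order of cable#7 and cable#6 undetermined.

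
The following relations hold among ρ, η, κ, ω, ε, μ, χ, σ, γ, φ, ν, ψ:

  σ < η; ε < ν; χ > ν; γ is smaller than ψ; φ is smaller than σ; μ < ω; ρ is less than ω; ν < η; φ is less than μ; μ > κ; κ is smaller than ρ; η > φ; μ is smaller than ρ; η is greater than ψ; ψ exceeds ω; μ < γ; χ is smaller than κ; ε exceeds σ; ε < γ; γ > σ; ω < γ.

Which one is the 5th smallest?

Piecing the relations together gives one ordering: φ < σ < ε < ν < χ < κ < μ < ρ < ω < γ < ψ < η.
Counting 5 from the smallest end gives χ.

χ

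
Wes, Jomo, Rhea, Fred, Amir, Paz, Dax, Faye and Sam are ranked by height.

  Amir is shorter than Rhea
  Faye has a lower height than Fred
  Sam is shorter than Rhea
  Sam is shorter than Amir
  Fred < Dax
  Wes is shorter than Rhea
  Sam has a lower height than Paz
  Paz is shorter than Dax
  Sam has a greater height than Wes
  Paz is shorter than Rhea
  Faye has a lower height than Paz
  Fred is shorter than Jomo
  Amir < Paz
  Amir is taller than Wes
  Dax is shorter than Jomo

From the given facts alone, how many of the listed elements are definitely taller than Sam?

Directly above Sam: Amir, Paz, Rhea.
One step further: Dax (4 so far).
One step further: Jomo (5 so far).
Nothing else is reachable above Sam; 5 in all.

5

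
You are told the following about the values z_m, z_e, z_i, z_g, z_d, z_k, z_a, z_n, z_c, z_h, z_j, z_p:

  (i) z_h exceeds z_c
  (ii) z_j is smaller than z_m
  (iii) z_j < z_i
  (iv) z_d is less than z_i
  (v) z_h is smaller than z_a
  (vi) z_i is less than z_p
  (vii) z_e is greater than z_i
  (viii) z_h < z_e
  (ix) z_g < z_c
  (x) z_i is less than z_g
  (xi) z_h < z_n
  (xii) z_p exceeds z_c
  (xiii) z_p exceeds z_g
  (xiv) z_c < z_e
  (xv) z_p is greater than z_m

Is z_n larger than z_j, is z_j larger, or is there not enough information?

z_n

z_j < z_i < z_g < z_c < z_h < z_n, by transitivity through z_i, z_g, z_c, z_h.
So z_n is larger.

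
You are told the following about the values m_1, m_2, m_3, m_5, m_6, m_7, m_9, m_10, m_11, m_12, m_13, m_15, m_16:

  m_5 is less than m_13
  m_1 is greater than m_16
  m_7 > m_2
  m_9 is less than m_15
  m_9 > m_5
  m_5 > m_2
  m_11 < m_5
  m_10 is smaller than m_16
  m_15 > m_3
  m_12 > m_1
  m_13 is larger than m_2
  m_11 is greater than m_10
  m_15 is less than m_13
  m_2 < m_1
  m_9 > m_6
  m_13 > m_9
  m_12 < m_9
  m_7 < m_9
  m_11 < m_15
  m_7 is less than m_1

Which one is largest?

m_13

m_2 is not greatest since m_2 < m_7; m_3 is not greatest since m_3 < m_15; m_10 is not greatest since m_10 < m_16; m_11 is not greatest since m_11 < m_15; m_16 is not greatest since m_16 < m_1; m_7 is not greatest since m_7 < m_9; m_1 is not greatest since m_1 < m_12; m_6 is not greatest since m_6 < m_9; m_5 is not greatest since m_5 < m_13; m_12 is not greatest since m_12 < m_9; m_9 is not greatest since m_9 < m_13; m_15 is not greatest since m_15 < m_13.
Only m_13 has nothing above it, so m_13 is the largest.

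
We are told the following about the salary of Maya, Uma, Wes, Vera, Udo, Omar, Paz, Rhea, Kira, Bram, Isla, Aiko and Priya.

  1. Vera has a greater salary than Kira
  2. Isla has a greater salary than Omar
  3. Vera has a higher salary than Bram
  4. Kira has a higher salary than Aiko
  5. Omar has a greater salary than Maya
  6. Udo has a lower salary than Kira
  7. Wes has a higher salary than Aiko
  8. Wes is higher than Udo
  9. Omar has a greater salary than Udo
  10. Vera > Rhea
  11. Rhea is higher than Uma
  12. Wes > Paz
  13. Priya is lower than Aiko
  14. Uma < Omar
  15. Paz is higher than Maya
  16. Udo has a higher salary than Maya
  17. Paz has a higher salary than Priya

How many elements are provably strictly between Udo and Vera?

Chaining upward from Udo reaches: Omar, Isla, Kira, Wes.
Chaining downward from Vera reaches: Priya, Uma, Aiko, Maya, Rhea, Bram, Kira.
Strictly between Udo and Vera are those in both lists: Kira — 1 element.

1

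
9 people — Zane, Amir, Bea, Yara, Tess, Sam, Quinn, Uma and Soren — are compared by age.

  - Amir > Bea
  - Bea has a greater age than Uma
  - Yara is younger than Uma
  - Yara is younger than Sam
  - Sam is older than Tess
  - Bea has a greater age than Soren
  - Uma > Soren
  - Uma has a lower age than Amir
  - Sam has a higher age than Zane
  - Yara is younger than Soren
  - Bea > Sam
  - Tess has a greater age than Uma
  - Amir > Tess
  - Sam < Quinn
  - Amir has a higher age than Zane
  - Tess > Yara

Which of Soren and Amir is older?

Amir

Link the given pairs in sequence: Soren < Uma; Uma < Tess; Tess < Sam; Sam < Bea; Bea < Amir.
Together: Soren < Uma < Tess < Sam < Bea < Amir.
So Soren < Amir; Amir is the older of the two.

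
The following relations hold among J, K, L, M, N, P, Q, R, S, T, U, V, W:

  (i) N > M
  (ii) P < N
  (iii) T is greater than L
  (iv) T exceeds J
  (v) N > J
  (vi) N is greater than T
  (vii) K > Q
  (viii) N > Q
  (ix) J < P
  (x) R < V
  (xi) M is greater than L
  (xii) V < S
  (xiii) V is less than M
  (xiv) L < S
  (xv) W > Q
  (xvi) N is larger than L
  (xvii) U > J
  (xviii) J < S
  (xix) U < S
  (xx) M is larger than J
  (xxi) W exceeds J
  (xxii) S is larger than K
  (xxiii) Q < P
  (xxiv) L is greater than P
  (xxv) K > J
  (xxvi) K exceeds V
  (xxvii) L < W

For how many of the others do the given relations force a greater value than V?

4

From V the given relations immediately reach M, K, S.
From those, N — 4 in total.
No other element is forced above V by the given relations, so the count is 4.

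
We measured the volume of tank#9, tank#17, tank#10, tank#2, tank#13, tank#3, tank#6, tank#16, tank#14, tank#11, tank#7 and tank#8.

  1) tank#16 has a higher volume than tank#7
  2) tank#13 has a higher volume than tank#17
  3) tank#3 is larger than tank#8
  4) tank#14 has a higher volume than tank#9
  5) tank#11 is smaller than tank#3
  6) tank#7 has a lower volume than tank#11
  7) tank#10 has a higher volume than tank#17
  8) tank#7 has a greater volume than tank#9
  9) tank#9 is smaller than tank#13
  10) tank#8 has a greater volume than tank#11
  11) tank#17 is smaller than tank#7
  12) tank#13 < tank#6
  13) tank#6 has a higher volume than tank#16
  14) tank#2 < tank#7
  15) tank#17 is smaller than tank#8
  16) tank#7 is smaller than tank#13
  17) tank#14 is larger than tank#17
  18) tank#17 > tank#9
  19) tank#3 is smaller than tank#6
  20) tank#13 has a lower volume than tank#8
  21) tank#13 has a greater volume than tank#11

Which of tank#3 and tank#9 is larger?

tank#3

tank#9 < tank#17 < tank#7 < tank#13 < tank#8 < tank#3, by transitivity through tank#17, tank#7, tank#13, tank#8.
So tank#9 < tank#3; tank#3 is the larger of the two.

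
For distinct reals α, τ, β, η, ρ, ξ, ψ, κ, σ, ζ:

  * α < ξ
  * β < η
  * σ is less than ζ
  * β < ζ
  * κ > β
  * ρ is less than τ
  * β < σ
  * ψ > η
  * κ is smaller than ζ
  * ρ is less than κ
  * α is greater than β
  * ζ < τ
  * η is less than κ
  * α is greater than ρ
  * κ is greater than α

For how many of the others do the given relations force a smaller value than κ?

4

From κ the given relations immediately reach β, ρ, α, η.
No other element is forced below κ by the given relations, so the count is 4.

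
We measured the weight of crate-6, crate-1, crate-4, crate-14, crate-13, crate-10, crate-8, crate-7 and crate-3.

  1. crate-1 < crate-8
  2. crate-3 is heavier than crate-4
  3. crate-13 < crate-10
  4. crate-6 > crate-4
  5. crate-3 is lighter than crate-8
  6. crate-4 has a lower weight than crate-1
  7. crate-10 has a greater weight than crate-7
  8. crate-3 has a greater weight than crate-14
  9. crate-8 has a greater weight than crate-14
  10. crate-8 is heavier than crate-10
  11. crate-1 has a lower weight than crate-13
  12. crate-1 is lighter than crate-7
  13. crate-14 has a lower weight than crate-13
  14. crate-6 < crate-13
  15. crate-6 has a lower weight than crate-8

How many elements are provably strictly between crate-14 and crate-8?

Chaining upward from crate-14 reaches: crate-3, crate-13, crate-10.
Chaining downward from crate-8 reaches: crate-4, crate-3, crate-1, crate-6, crate-13, crate-7, crate-10.
Strictly between crate-14 and crate-8 are those in both lists: crate-3, crate-13, crate-10 — 3 elements.

3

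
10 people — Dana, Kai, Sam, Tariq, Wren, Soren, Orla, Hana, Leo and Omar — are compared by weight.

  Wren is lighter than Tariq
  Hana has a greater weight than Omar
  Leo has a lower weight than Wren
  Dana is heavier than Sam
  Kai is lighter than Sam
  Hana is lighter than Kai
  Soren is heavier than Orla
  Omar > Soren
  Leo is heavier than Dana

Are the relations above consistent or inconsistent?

Every relation is compatible with Orla < Soren < Omar < Hana < Kai < Sam < Dana < Leo < Wren < Tariq; the set is consistent.

consistent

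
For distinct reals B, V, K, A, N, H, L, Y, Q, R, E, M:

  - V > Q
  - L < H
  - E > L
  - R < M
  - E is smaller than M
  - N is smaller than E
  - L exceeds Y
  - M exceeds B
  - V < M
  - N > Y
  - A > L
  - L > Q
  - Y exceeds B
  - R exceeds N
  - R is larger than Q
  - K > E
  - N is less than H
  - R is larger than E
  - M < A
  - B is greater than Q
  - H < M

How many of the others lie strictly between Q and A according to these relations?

The relations place Q below A. An element lies strictly between them when it is forced above Q and also forced below A.
Above Q: {B, Y, L, V, N, E, R, H, M, K}. Below A: {B, Y, L, V, N, E, R, H, M}.
Intersection: {B, Y, L, V, N, E, R, H, M} — 9.

9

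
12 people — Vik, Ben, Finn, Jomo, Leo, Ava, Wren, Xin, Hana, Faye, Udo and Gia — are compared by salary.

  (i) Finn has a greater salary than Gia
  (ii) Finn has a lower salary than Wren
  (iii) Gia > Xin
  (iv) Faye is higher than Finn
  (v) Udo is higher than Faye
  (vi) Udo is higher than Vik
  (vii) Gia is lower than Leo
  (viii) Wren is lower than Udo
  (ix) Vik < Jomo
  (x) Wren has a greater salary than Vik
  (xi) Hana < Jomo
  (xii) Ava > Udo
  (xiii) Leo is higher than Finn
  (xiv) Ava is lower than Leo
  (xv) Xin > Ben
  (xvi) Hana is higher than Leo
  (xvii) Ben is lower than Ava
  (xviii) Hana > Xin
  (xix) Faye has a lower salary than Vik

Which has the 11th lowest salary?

Piecing the relations together gives one ordering: Ben < Xin < Gia < Finn < Faye < Vik < Wren < Udo < Ava < Leo < Hana < Jomo.
Counting 11 from the smallest end gives Hana.

Hana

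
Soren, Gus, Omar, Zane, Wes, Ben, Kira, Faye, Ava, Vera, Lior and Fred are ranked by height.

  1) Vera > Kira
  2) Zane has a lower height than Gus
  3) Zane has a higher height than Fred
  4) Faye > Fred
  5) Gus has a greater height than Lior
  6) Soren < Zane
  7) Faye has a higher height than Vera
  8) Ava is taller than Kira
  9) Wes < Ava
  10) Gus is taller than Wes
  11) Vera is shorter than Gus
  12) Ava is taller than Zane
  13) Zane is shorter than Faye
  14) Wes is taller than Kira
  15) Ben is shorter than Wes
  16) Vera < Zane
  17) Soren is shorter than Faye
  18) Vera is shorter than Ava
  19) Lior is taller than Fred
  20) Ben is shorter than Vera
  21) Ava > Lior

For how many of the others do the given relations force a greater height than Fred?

5

The elements the relations force above Fred are Zane, Lior, Faye, Ava, Gus — no chain reaches any other.
That is 5.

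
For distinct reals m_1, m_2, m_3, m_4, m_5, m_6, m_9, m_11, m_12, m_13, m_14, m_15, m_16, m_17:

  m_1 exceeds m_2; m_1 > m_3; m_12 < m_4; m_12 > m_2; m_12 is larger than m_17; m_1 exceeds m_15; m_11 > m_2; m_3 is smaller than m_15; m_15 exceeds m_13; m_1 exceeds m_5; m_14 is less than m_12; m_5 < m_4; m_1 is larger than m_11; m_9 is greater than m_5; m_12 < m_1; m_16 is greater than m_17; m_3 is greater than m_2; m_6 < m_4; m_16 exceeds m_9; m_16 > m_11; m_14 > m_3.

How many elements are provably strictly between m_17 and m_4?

1

The relations place m_17 below m_4. An element lies strictly between them when it is forced above m_17 and also forced below m_4.
Above m_17: {m_12, m_1, m_16}. Below m_4: {m_2, m_5, m_3, m_6, m_14, m_12}.
Intersection: {m_12} — 1.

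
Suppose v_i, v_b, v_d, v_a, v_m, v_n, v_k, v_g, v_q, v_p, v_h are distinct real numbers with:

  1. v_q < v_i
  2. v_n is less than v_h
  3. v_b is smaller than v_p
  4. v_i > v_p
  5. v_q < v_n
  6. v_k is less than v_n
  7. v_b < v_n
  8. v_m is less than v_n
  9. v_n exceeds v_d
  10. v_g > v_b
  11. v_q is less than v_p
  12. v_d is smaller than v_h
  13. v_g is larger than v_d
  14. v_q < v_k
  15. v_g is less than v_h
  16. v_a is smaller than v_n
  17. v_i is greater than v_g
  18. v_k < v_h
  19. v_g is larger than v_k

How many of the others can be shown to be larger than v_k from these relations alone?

From v_k the given relations immediately reach v_g, v_n, v_h.
From those, v_i — 4 in total.
Nothing else is reachable above v_k; 4 in all.

4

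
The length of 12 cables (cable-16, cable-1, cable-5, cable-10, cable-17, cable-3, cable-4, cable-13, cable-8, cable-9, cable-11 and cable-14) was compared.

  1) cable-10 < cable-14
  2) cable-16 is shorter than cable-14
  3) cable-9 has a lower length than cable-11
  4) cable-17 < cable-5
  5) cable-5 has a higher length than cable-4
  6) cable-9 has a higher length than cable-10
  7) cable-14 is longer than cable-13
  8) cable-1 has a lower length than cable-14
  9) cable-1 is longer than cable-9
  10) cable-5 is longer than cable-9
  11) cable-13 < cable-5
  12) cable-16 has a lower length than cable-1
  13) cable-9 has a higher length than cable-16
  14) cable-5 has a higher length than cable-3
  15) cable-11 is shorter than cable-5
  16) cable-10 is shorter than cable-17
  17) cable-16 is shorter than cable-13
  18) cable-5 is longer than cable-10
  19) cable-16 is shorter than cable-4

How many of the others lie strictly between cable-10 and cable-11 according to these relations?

The relations place cable-10 below cable-11. An element lies strictly between them when it is forced above cable-10 and also forced below cable-11.
Above cable-10: {cable-9, cable-17, cable-1, cable-14, cable-5}. Below cable-11: {cable-16, cable-9}.
Intersection: {cable-9} — 1.

1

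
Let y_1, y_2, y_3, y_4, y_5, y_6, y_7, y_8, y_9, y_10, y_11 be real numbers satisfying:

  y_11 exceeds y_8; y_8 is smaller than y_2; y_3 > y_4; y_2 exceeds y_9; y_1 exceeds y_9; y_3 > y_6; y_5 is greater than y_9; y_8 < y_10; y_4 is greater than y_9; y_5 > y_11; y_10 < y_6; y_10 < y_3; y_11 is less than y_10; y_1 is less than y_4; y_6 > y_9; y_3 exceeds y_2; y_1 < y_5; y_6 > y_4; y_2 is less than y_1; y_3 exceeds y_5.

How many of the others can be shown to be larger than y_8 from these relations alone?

8

From y_8 the given relations immediately reach y_2, y_11, y_10.
From those, y_1, y_5, y_6, y_3 — 7 in total.
From those, y_4 — 8 in total.
Nothing else is reachable above y_8; 8 in all.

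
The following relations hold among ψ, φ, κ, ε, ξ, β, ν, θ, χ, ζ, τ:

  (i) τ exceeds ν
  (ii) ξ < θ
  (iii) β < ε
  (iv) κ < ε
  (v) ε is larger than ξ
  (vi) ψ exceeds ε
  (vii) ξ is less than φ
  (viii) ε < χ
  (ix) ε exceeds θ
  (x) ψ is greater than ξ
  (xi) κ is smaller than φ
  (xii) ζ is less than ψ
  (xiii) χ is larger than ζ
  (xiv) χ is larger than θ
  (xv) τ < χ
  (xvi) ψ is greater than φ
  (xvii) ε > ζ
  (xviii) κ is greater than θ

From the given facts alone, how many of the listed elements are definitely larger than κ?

4

Directly above κ: φ, ε.
One step further: ψ, χ (4 so far).
Nothing else is reachable above κ; 4 in all.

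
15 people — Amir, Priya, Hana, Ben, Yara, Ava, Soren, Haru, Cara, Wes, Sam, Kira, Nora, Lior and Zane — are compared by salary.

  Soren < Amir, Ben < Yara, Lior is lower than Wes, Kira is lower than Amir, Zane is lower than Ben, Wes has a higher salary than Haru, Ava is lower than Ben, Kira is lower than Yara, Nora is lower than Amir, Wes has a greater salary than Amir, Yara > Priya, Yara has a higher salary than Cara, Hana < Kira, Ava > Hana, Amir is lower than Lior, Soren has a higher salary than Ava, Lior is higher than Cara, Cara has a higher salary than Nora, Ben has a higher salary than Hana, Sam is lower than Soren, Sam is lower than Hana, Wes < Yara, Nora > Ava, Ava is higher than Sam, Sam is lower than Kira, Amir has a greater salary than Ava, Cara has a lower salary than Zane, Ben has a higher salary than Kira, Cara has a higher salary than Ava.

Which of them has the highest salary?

Yara

Sam is not greatest since Sam < Ava; Hana is not greatest since Hana < Ava; Priya is not greatest since Priya < Yara; Haru is not greatest since Haru < Wes; Kira is not greatest since Kira < Amir; Ava is not greatest since Ava < Cara; Nora is not greatest since Nora < Cara; Cara is not greatest since Cara < Lior; Soren is not greatest since Soren < Amir; Amir is not greatest since Amir < Wes; Lior is not greatest since Lior < Wes; Wes is not greatest since Wes < Yara; Zane is not greatest since Zane < Ben; Ben is not greatest since Ben < Yara.
Only Yara has nothing above it, so Yara is the highest salary.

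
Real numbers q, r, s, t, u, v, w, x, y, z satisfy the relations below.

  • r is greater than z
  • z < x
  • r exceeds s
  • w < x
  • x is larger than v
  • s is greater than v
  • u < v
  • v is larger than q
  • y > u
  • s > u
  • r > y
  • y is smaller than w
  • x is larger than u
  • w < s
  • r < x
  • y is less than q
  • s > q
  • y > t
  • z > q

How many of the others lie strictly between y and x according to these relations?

6

The relations place y below x. An element lies strictly between them when it is forced above y and also forced below x.
Above y: {q, z, w, v, s, r}. Below x: {t, u, q, z, w, v, s, r}.
Intersection: {q, z, w, v, s, r} — 6.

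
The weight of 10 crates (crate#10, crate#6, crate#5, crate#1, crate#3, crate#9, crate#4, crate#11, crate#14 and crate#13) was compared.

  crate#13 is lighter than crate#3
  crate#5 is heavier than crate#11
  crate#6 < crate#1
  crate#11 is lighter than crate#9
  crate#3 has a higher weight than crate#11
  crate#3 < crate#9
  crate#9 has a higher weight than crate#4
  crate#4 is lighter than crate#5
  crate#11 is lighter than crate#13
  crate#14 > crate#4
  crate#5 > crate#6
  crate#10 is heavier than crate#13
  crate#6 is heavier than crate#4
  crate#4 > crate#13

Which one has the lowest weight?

Chaining upward from crate#11: directly above it, crate#13, crate#3, crate#5, crate#9; then crate#4, crate#10; then crate#6, crate#14; then crate#1.
That covers every other element, and nothing is given below crate#11, so crate#11 is the lowest weight.

crate#11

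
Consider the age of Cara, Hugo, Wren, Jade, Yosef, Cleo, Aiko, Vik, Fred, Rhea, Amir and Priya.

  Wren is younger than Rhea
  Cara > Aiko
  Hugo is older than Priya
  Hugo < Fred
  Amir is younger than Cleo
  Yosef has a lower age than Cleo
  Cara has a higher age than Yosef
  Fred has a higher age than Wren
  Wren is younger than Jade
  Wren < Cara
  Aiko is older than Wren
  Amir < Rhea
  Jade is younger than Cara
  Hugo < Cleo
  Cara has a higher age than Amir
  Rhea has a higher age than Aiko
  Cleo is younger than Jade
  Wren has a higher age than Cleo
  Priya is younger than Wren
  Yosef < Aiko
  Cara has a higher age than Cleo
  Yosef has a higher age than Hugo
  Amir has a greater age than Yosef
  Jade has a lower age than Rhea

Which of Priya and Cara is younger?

Priya

The relevant relations are Priya < Hugo; Hugo < Yosef; Yosef < Amir; Amir < Cleo; Cleo < Wren; Wren < Jade; Jade < Cara.
Together: Priya < Hugo < Yosef < Amir < Cleo < Wren < Jade < Cara.
So Priya < Cara; Priya is the younger of the two.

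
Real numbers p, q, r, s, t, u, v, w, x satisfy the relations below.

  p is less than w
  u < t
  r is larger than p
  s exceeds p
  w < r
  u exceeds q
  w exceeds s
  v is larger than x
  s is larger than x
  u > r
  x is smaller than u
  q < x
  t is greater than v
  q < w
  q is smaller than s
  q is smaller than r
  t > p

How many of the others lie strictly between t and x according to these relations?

Chaining upward from x reaches: s, v, w, r, u.
Chaining downward from t reaches: p, q, s, v, w, r, u.
Strictly between x and t are those in both lists: s, v, w, r, u — 5 elements.

5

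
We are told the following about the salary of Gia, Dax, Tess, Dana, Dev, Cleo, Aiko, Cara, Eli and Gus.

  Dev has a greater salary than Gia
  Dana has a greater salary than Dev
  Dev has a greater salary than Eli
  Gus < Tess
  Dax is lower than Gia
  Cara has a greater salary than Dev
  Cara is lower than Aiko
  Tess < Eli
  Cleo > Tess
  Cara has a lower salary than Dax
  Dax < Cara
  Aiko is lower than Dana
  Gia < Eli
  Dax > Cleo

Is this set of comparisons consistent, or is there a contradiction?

Chaining the given relations yields Dax < Gia < Eli < Dev < Cara, so Dax < Cara. But one relation states Cara < Dax. These cannot both hold.

inconsistent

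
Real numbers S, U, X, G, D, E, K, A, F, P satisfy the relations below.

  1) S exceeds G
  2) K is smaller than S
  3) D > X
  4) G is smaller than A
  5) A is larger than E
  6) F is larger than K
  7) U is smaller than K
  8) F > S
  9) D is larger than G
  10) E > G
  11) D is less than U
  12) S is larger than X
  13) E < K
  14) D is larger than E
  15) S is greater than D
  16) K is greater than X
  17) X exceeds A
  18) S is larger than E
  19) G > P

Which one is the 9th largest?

Piecing the relations together gives one ordering: P < G < E < A < X < D < U < K < S < F.
The 9th largest is G.

G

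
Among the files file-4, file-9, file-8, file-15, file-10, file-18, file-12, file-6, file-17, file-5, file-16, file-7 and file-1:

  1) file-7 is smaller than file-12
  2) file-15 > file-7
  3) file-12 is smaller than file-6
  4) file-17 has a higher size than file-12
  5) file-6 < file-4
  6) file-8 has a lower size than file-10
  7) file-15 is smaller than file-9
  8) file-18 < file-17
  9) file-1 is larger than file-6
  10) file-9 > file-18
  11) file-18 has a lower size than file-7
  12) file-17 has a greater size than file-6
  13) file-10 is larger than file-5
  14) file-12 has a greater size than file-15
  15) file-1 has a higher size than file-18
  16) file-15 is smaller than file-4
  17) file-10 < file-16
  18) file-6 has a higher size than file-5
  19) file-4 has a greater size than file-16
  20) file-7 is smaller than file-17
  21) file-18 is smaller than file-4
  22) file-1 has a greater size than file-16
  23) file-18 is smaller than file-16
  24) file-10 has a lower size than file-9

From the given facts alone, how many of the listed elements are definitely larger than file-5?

The elements the relations force above file-5 are file-10, file-16, file-6, file-9, file-4, file-17, file-1 — no chain reaches any other.
That is 7.

7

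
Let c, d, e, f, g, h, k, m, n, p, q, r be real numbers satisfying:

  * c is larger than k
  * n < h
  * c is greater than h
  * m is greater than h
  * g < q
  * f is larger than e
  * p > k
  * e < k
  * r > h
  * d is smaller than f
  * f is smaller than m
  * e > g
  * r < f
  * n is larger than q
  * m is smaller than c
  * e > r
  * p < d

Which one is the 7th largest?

e

Piecing the relations together gives one ordering: g < q < n < h < r < e < k < p < d < f < m < c.
Counting 7 from the largest end gives e.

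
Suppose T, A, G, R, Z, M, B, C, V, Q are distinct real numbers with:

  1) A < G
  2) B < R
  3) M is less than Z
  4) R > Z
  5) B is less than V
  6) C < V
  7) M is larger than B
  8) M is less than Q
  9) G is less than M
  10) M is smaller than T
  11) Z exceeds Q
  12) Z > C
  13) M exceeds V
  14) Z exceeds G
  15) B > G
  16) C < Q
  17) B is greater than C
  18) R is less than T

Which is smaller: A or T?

Following the relations from A: A < G < B < V < M < Q < Z < R < T.
So A < T; A is the smaller of the two.

A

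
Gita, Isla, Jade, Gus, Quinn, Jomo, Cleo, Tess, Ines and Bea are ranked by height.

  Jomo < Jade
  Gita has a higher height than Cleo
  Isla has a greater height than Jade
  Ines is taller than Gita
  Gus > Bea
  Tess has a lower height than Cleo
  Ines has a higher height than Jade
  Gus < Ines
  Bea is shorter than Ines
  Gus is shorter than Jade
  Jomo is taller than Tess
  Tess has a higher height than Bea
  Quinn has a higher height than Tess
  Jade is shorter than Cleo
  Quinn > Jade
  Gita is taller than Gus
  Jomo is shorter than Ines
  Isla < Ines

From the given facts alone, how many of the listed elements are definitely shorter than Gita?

From Gita the given relations immediately reach Gus, Cleo.
From those, Bea, Tess, Jade — 5 in total.
From those, Jomo — 6 in total.
No other element is forced below Gita by the given relations, so the count is 6.

6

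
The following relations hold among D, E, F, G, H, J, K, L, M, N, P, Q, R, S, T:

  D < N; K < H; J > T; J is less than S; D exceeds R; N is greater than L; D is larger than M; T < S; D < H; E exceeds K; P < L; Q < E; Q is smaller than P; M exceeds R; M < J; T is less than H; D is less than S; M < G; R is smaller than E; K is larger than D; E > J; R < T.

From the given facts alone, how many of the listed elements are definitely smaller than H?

5

The elements the relations force below H are R, M, T, D, K — no chain reaches any other.
That is 5.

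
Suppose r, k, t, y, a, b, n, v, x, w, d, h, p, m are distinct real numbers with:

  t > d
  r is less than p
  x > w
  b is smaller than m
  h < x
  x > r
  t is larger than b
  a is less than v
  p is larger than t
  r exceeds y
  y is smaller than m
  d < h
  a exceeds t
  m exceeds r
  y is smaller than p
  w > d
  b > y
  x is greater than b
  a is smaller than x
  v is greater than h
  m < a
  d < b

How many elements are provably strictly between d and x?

Chaining upward from d reaches: w, h, b, t, m, a, v, p.
Chaining downward from x reaches: y, w, h, r, b, t, m, a.
Strictly between d and x are those in both lists: w, h, b, t, m, a — 6 elements.

6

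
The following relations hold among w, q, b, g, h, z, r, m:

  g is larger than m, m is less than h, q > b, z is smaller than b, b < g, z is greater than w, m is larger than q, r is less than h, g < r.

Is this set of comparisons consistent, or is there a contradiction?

The single ordering w < z < b < q < m < g < r < h satisfies every listed relation, so no contradiction arises.

consistent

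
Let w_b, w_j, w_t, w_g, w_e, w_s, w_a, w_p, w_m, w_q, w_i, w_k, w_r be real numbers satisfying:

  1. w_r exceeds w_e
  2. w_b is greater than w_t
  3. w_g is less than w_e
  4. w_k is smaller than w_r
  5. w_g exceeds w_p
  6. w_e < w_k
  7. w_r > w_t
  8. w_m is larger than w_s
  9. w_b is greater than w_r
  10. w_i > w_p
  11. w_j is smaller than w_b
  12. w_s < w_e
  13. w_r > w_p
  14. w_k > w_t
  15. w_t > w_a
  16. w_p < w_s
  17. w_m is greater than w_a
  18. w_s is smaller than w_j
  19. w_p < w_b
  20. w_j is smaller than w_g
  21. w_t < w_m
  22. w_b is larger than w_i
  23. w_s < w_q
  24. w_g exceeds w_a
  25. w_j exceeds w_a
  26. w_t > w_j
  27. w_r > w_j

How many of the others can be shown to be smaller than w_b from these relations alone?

10

Directly below w_b: w_p, w_j, w_i, w_t, w_r.
One step further: w_a, w_s, w_e, w_k (9 so far).
One step further: w_g (10 so far).
No other element is forced below w_b by the given relations, so the count is 10.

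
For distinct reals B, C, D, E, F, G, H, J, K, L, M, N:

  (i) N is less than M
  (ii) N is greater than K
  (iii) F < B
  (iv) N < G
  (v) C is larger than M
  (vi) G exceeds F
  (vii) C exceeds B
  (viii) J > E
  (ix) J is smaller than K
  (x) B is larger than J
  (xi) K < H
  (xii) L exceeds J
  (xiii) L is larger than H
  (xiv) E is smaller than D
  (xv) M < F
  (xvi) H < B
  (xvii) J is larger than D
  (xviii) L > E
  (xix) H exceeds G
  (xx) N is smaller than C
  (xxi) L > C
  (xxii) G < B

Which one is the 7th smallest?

F

Chaining the given pairs: E < D < J < K < N < M < F < G < H < B < C < L.
Counting 7 from the smallest end gives F.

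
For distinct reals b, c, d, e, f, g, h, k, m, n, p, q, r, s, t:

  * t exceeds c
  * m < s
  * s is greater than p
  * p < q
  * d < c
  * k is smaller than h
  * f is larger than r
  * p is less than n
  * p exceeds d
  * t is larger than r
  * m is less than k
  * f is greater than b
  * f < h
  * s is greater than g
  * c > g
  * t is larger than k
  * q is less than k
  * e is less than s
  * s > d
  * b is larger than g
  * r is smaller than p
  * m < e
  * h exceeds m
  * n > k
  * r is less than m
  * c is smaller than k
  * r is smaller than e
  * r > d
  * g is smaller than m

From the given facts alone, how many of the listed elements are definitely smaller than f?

4

From f the given relations immediately reach r, b.
From those, d, g — 4 in total.
Nothing else is reachable below f; 4 in all.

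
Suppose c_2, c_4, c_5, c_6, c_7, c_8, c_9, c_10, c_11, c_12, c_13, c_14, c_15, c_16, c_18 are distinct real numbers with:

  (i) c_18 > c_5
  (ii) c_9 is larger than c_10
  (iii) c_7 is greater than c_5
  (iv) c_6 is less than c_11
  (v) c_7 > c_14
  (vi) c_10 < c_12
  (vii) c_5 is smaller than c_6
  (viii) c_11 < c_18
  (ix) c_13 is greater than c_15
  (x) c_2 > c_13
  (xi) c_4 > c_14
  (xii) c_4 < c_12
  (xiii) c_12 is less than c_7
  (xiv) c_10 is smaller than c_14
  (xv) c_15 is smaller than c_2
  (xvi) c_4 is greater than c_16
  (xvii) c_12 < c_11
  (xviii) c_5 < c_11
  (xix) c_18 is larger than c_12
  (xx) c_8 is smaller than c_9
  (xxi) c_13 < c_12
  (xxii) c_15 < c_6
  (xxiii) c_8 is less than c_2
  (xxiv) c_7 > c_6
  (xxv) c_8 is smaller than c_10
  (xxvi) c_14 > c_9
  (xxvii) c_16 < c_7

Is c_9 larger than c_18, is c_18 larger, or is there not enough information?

The relevant relations are c_9 < c_14; c_14 < c_4; c_4 < c_12; c_12 < c_11; c_11 < c_18.
Together: c_9 < c_14 < c_4 < c_12 < c_11 < c_18.
So c_18 is larger.

c_18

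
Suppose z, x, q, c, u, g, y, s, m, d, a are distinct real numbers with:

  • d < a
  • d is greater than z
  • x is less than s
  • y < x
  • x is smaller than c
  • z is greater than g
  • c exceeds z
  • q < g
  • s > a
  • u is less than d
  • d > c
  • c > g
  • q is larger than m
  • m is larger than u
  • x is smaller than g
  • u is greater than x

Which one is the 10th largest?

The consecutive relations fix a unique order: y < x < u < m < q < g < z < c < d < a < s.
Counting 10 from the largest end gives x.

x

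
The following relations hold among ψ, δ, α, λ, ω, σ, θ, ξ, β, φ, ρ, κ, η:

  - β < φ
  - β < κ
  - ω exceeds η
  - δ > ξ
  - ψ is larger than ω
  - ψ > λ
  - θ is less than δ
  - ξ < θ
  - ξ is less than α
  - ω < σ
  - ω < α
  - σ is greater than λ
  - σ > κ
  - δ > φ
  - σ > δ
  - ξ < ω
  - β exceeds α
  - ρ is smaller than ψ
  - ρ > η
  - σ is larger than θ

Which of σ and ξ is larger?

σ

Chaining the given relations: ξ < ω < α < β < φ < δ < σ.
So ξ < σ; σ is the larger of the two.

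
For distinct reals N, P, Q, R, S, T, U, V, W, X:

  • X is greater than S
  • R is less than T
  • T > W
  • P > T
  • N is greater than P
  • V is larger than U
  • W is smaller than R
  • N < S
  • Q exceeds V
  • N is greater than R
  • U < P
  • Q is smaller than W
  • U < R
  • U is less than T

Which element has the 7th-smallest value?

Chaining the given pairs: U < V < Q < W < R < T < P < N < S < X.
The 7th smallest is P.

P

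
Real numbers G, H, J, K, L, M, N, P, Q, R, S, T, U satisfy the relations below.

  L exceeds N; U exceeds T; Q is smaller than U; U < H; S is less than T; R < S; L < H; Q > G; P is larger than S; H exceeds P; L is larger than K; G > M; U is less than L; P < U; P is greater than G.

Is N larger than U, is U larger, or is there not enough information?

Following every chain through N: above N we get L, H.
U is not reached, and no chain runs the other way from U to N.
So the given relations leave the order of N and U undetermined.

undetermined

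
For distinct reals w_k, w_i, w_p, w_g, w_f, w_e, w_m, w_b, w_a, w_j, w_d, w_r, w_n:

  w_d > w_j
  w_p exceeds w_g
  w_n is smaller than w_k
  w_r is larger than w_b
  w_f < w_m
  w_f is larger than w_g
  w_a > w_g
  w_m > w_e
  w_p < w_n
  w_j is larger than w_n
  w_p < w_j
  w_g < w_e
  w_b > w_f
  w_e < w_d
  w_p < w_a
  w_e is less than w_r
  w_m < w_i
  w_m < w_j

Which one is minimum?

w_g

w_e is not least since w_g < w_e; w_p is not least since w_g < w_p; w_a is not least since w_g < w_a; w_f is not least since w_g < w_f; w_n is not least since w_p < w_n; w_m is not least since w_f < w_m; w_b is not least since w_f < w_b; w_i is not least since w_m < w_i; w_k is not least since w_n < w_k; w_j is not least since w_p < w_j; w_d is not least since w_j < w_d; w_r is not least since w_e < w_r.
Only w_g has nothing below it, so w_g is the minimum.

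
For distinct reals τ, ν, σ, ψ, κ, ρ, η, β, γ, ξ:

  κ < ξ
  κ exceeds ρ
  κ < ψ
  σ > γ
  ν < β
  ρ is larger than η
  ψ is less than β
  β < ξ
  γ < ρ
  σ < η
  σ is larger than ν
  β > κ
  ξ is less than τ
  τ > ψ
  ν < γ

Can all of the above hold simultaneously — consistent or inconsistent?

consistent

Every relation is compatible with ν < γ < σ < η < ρ < κ < ψ < β < ξ < τ; the set is consistent.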